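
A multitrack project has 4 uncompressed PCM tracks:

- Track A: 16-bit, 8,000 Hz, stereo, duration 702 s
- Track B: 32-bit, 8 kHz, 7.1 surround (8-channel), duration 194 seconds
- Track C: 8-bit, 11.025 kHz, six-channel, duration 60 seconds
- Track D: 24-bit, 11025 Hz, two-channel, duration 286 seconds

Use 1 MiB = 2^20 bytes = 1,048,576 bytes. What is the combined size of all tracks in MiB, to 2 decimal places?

90.61 MiB

Track A: 8,000 × 702 × 2 × 2 = 22,464,000 bytes.
Track B: 8,000 × 194 × 4 × 8 = 49,664,000 bytes.
Track C: 11,025 × 60 × 1 × 6 = 3,969,000 bytes.
Track D: 11,025 × 286 × 3 × 2 = 18,918,900 bytes.
Total = 95,015,900 bytes = 90.61 MiB.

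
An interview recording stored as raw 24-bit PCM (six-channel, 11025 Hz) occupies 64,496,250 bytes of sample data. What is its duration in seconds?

Byte rate = 11,025 × 3 × 6 = 198,450 bytes/s.
Duration = 64,496,250 / 198,450 = 325 s.

325 seconds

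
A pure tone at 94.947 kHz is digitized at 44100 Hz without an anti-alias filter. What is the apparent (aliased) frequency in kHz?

6.747 kHz

Nyquist = 44,100/2 = 22,050 Hz; 94,947 Hz exceeds it.
Alias = |94,947 − 2×44,100| = |94,947 − 88,200| = 6,747 Hz = 6.747 kHz.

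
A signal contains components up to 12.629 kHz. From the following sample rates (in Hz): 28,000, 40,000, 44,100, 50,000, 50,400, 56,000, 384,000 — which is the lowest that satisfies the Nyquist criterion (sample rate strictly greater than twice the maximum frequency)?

Need sample rate > 2 × 12,629 = 25,258 Hz.
Lowest listed rate above 25,258 Hz is 28,000 Hz.

28,000 Hz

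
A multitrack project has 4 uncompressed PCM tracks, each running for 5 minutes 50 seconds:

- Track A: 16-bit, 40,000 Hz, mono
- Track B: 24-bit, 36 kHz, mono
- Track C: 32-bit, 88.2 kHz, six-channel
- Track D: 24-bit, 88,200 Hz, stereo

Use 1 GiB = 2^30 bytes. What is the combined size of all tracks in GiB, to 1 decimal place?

5 minutes 50 seconds = 350 s.
Track A: 40,000 × 350 × 2 × 1 = 28,000,000 bytes.
Track B: 36,000 × 350 × 3 × 1 = 37,800,000 bytes.
Track C: 88,200 × 350 × 4 × 6 = 740,880,000 bytes.
Track D: 88,200 × 350 × 3 × 2 = 185,220,000 bytes.
Total = 991,900,000 bytes = 0.9 GiB.

0.9 GiB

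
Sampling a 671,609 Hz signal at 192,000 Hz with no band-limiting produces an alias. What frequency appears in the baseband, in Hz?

Nyquist = 192,000/2 = 96,000 Hz; 671,609 Hz exceeds it.
Alias = |671,609 − 3×192,000| = |671,609 − 576,000| = 95,609 Hz.

95,609 Hz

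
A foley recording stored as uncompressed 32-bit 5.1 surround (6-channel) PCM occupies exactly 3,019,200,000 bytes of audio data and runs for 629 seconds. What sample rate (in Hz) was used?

200,000 Hz

Bytes = sample_rate × seconds × bytes_per_sample × channels.
sample_rate = 3,019,200,000 / (629 × 4 × 6) = 3,019,200,000 / 15,096 = 200,000 Hz.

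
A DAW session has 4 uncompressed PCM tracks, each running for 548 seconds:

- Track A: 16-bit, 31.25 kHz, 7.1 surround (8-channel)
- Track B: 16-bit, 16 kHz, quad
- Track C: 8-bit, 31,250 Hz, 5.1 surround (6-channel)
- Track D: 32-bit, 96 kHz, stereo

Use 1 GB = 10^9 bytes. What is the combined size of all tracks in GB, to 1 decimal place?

0.9 GB

Track A: 31,250 × 548 × 2 × 8 = 274,000,000 bytes.
Track B: 16,000 × 548 × 2 × 4 = 70,144,000 bytes.
Track C: 31,250 × 548 × 1 × 6 = 102,750,000 bytes.
Track D: 96,000 × 548 × 4 × 2 = 420,864,000 bytes.
Total = 867,758,000 bytes = 0.9 GB.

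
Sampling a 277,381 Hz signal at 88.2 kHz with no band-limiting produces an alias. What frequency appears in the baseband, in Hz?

12,781 Hz

Nyquist = 88,200/2 = 44,100 Hz; 277,381 Hz exceeds it.
Alias = |277,381 − 3×88,200| = |277,381 − 264,600| = 12,781 Hz.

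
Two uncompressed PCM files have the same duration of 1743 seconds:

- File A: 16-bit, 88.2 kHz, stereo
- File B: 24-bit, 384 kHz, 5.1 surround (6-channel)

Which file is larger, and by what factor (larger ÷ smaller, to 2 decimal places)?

File B, by a factor of 19.59

File A: 88,200 × 2 × 2 = 352,800 bytes/s.
File B: 384,000 × 3 × 6 = 6,912,000 bytes/s.
File B is larger; ratio = 12,047,616,000 / 614,930,400 = 19.59.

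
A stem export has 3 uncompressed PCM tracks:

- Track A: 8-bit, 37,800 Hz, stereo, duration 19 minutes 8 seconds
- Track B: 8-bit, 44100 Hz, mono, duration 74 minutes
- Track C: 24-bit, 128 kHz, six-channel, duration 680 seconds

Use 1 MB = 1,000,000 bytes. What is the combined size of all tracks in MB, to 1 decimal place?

Track A: 19 minutes 8 seconds = 1,148 s; 37,800 × 1,148 × 1 × 2 = 86,788,800 bytes.
Track B: 74 minutes = 4,440 s; 44,100 × 4,440 × 1 × 1 = 195,804,000 bytes.
Track C: 128,000 × 680 × 3 × 6 = 1,566,720,000 bytes.
Total = 1,849,312,800 bytes = 1849.3 MB.

1849.3 MB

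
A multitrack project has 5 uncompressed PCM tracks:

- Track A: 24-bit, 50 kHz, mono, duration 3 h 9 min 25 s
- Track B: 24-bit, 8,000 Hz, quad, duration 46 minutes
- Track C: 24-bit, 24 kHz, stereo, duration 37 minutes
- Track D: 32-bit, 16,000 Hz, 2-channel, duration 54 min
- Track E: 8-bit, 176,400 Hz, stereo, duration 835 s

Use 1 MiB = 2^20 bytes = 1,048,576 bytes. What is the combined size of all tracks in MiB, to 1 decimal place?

Track A: 3 h 9 min 25 s = 11,365 s; 50,000 × 11,365 × 3 × 1 = 1,704,750,000 bytes.
Track B: 46 minutes = 2,760 s; 8,000 × 2,760 × 3 × 4 = 264,960,000 bytes.
Track C: 37 minutes = 2,220 s; 24,000 × 2,220 × 3 × 2 = 319,680,000 bytes.
Track D: 54 min = 3,240 s; 16,000 × 3,240 × 4 × 2 = 414,720,000 bytes.
Track E: 176,400 × 835 × 1 × 2 = 294,588,000 bytes.
Total = 2,998,698,000 bytes = 2859.8 MiB.

2859.8 MiB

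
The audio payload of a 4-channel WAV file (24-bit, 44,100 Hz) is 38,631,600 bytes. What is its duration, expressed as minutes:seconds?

1:13

Byte rate = 44,100 × 3 × 4 = 529,200 bytes/s.
Duration = 38,631,600 / 529,200 = 73 s.
73 s = 1:13.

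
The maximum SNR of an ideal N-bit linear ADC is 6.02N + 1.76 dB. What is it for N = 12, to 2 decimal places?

74.00 dB

6.02 × 12 + 1.76 = 74.00 dB.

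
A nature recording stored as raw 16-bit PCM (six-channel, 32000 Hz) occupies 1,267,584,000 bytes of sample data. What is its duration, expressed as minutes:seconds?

55:01

Byte rate = 32,000 × 2 × 6 = 384,000 bytes/s.
Duration = 1,267,584,000 / 384,000 = 3,301 s.
3,301 s = 55:01.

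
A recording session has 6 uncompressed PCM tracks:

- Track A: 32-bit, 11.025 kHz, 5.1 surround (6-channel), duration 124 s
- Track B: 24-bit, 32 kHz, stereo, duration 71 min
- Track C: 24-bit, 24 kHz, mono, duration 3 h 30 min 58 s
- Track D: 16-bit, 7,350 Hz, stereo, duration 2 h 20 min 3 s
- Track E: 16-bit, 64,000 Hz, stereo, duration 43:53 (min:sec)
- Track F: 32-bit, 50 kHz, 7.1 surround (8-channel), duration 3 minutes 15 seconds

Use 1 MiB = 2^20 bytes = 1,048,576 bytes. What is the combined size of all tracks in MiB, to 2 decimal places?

2856.45 MiB

Track A: 11,025 × 124 × 4 × 6 = 32,810,400 bytes.
Track B: 71 min = 4,260 s; 32,000 × 4,260 × 3 × 2 = 817,920,000 bytes.
Track C: 3 h 30 min 58 s = 12,658 s; 24,000 × 12,658 × 3 × 1 = 911,376,000 bytes.
Track D: 2 h 20 min 3 s = 8,403 s; 7,350 × 8,403 × 2 × 2 = 247,048,200 bytes.
Track E: 43:53 (min:sec) = 2,633 s; 64,000 × 2,633 × 2 × 2 = 674,048,000 bytes.
Track F: 3 minutes 15 seconds = 195 s; 50,000 × 195 × 4 × 8 = 312,000,000 bytes.
Total = 2,995,202,600 bytes = 2856.45 MiB.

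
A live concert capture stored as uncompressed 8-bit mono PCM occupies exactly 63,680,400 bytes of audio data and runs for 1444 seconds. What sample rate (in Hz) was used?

44,100 Hz

Bytes = sample_rate × seconds × bytes_per_sample × channels.
sample_rate = 63,680,400 / (1,444 × 1 × 1) = 63,680,400 / 1,444 = 44,100 Hz.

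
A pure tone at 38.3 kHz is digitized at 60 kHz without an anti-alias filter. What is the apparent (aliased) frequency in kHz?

Nyquist = 60,000/2 = 30,000 Hz; 38,300 Hz exceeds it.
Alias = |38,300 − 1×60,000| = |38,300 − 60,000| = 21,700 Hz = 21.7 kHz.

21.7 kHz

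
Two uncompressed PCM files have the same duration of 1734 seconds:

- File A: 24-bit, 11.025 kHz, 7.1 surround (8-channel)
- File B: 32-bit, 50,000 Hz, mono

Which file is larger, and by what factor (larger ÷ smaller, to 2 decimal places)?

File A, by a factor of 1.32

File A: 11,025 × 3 × 8 = 264,600 bytes/s.
File B: 50,000 × 4 × 1 = 200,000 bytes/s.
File A is larger; ratio = 458,816,400 / 346,800,000 = 1.32.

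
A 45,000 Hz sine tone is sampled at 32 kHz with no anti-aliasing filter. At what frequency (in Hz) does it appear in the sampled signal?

Nyquist = 32,000/2 = 16,000 Hz; 45,000 Hz exceeds it.
Alias = |45,000 − 1×32,000| = |45,000 − 32,000| = 13,000 Hz.

13,000 Hz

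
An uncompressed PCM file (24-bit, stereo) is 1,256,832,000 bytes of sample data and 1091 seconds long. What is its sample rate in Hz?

192,000 Hz

Bytes = sample_rate × seconds × bytes_per_sample × channels.
sample_rate = 1,256,832,000 / (1,091 × 3 × 2) = 1,256,832,000 / 6,546 = 192,000 Hz.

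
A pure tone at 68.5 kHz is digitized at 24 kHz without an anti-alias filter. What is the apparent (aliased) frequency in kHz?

3.5 kHz

Nyquist = 24,000/2 = 12,000 Hz; 68,500 Hz exceeds it.
Alias = |68,500 − 3×24,000| = |68,500 − 72,000| = 3,500 Hz = 3.5 kHz.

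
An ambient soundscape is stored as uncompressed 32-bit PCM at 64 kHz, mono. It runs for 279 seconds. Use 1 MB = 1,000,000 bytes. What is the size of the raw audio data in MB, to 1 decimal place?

71.4 MB

Bytes = 64,000 samples/s × 279 s × 4 bytes/sample × 1 ch = 71,424,000 bytes.
71,424,000 / 1,000,000 = 71.4 MB.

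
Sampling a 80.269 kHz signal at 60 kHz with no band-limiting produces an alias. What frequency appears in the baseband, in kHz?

20.269 kHz

Nyquist = 60,000/2 = 30,000 Hz; 80,269 Hz exceeds it.
Alias = |80,269 − 1×60,000| = |80,269 − 60,000| = 20,269 Hz = 20.269 kHz.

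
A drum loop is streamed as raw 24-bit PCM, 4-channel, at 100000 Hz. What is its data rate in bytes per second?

1,200,000 bytes/s

Bit rate = 100,000 × 24 × 4 = 9,600,000 bits/s.
9,600,000 / 8 = 1,200,000 bytes/s.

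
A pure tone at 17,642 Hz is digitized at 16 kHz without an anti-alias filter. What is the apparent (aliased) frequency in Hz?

Nyquist = 16,000/2 = 8,000 Hz; 17,642 Hz exceeds it.
Alias = |17,642 − 1×16,000| = |17,642 − 16,000| = 1,642 Hz.

1,642 Hz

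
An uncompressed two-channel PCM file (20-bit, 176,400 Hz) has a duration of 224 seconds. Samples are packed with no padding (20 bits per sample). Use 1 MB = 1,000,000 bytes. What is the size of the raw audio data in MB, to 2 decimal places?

Bits = 176,400 × 224 × 20 × 2 = 1,580,544,000 bits = 197,568,000 bytes.
197,568,000 / 1,000,000 = 197.57 MB.

197.57 MB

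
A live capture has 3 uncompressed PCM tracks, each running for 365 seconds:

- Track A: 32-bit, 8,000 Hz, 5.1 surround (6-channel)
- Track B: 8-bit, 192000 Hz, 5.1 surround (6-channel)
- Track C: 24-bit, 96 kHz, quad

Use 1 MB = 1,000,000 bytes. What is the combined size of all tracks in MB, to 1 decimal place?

Track A: 8,000 × 365 × 4 × 6 = 70,080,000 bytes.
Track B: 192,000 × 365 × 1 × 6 = 420,480,000 bytes.
Track C: 96,000 × 365 × 3 × 4 = 420,480,000 bytes.
Total = 911,040,000 bytes = 911.0 MB.

911.0 MB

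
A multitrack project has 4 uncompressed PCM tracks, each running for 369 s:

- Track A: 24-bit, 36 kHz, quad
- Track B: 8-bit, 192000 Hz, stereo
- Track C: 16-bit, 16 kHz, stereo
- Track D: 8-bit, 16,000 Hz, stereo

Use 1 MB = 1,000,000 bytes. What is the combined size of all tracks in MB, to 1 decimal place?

336.5 MB

Track A: 36,000 × 369 × 3 × 4 = 159,408,000 bytes.
Track B: 192,000 × 369 × 1 × 2 = 141,696,000 bytes.
Track C: 16,000 × 369 × 2 × 2 = 23,616,000 bytes.
Track D: 16,000 × 369 × 1 × 2 = 11,808,000 bytes.
Total = 336,528,000 bytes = 336.5 MB.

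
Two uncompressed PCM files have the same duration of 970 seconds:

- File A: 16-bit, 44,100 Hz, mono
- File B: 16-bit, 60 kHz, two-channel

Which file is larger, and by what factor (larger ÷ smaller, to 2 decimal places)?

File A: 44,100 × 2 × 1 = 88,200 bytes/s.
File B: 60,000 × 2 × 2 = 240,000 bytes/s.
File B is larger; ratio = 232,800,000 / 85,554,000 = 2.72.

File B, by a factor of 2.72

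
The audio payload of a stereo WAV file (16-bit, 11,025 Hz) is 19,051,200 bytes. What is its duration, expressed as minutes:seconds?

Byte rate = 11,025 × 2 × 2 = 44,100 bytes/s.
Duration = 19,051,200 / 44,100 = 432 s.
432 s = 7:12.

7:12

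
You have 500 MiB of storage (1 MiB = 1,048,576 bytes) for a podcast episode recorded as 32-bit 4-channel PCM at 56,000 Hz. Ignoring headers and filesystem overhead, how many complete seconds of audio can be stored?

585 seconds

Uncompressed byte rate = 56,000 × 4 × 4 = 896,000 bytes/s.
Capacity = 500 × 1,048,576 = 524,288,000 bytes.
524,288,000 / 896,000 ≈ 585.14 s → 585 seconds.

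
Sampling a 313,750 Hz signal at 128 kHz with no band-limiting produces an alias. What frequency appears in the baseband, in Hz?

57,750 Hz

Nyquist = 128,000/2 = 64,000 Hz; 313,750 Hz exceeds it.
Alias = |313,750 − 2×128,000| = |313,750 − 256,000| = 57,750 Hz.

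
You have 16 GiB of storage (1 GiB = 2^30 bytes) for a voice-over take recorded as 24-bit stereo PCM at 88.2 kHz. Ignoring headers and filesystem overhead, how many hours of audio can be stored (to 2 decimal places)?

Uncompressed byte rate = 88,200 × 3 × 2 = 529,200 bytes/s.
Capacity = 16 × 1,073,741,824 = 17,179,869,184 bytes.
17,179,869,184 / 529,200 ≈ 32463.85 s → 9.02 hours.

9.02 hours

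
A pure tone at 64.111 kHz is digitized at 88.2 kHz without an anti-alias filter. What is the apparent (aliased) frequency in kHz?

24.089 kHz

Nyquist = 88,200/2 = 44,100 Hz; 64,111 Hz exceeds it.
Alias = |64,111 − 1×88,200| = |64,111 − 88,200| = 24,089 Hz = 24.089 kHz.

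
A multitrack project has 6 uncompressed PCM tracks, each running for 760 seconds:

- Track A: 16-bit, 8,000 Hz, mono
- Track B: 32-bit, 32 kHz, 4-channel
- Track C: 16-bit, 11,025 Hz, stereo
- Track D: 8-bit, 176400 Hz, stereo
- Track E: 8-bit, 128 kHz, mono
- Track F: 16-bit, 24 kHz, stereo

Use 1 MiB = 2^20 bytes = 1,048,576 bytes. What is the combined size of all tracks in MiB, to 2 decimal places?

832.71 MiB

Track A: 8,000 × 760 × 2 × 1 = 12,160,000 bytes.
Track B: 32,000 × 760 × 4 × 4 = 389,120,000 bytes.
Track C: 11,025 × 760 × 2 × 2 = 33,516,000 bytes.
Track D: 176,400 × 760 × 1 × 2 = 268,128,000 bytes.
Track E: 128,000 × 760 × 1 × 1 = 97,280,000 bytes.
Track F: 24,000 × 760 × 2 × 2 = 72,960,000 bytes.
Total = 873,164,000 bytes = 832.71 MiB.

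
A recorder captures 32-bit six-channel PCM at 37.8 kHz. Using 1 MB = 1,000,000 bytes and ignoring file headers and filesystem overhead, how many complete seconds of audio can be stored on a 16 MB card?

17 seconds

Uncompressed byte rate = 37,800 × 4 × 6 = 907,200 bytes/s.
Capacity = 16 × 1,000,000 = 16,000,000 bytes.
16,000,000 / 907,200 ≈ 17.64 s → 17 seconds.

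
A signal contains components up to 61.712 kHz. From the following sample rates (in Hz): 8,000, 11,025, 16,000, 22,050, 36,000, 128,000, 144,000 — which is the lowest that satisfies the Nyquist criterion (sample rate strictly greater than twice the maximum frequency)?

Need sample rate > 2 × 61,712 = 123,424 Hz.
Lowest listed rate above 123,424 Hz is 128,000 Hz.

128,000 Hz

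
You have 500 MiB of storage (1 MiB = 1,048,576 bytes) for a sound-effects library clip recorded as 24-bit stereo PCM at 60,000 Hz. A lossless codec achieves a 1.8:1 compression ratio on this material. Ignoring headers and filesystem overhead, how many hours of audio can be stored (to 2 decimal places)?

0.73 hours

Uncompressed byte rate = 60,000 × 3 × 2 = 360,000 bytes/s.
After 1.8:1 compression, effective rate ≈ 200000 bytes/s.
Capacity = 500 × 1,048,576 = 524,288,000 bytes.
524,288,000 / effective rate ≈ 2621.44 s → 0.73 hours.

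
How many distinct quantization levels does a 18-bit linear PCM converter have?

2^18 = 262,144.

262,144 levels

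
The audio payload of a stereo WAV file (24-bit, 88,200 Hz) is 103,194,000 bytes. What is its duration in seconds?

195 seconds

Byte rate = 88,200 × 3 × 2 = 529,200 bytes/s.
Duration = 103,194,000 / 529,200 = 195 s.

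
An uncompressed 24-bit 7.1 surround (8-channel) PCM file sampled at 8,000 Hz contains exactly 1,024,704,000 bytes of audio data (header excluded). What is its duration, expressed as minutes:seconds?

Byte rate = 8,000 × 3 × 8 = 192,000 bytes/s.
Duration = 1,024,704,000 / 192,000 = 5,337 s.
5,337 s = 88:57.

88:57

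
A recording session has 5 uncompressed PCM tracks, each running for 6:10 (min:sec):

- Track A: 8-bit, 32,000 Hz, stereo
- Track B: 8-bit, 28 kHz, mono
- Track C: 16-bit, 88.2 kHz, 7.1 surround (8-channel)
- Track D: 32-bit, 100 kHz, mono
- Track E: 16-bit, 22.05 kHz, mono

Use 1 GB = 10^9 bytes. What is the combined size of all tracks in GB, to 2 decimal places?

6:10 (min:sec) = 370 s.
Track A: 32,000 × 370 × 1 × 2 = 23,680,000 bytes.
Track B: 28,000 × 370 × 1 × 1 = 10,360,000 bytes.
Track C: 88,200 × 370 × 2 × 8 = 522,144,000 bytes.
Track D: 100,000 × 370 × 4 × 1 = 148,000,000 bytes.
Track E: 22,050 × 370 × 2 × 1 = 16,317,000 bytes.
Total = 720,501,000 bytes = 0.72 GB.

0.72 GB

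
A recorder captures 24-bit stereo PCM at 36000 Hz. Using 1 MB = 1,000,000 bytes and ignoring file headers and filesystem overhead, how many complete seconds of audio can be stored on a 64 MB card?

296 seconds

Uncompressed byte rate = 36,000 × 3 × 2 = 216,000 bytes/s.
Capacity = 64 × 1,000,000 = 64,000,000 bytes.
64,000,000 / 216,000 ≈ 296.3 s → 296 seconds.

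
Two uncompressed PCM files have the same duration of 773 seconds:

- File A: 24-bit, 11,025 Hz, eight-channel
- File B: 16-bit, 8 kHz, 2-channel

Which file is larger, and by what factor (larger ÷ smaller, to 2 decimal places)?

File A: 11,025 × 3 × 8 = 264,600 bytes/s.
File B: 8,000 × 2 × 2 = 32,000 bytes/s.
File A is larger; ratio = 204,535,800 / 24,736,000 = 8.27.

File A, by a factor of 8.27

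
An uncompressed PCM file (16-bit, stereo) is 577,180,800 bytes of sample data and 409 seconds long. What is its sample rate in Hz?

Bytes = sample_rate × seconds × bytes_per_sample × channels.
sample_rate = 577,180,800 / (409 × 2 × 2) = 577,180,800 / 1,636 = 352,800 Hz.

352,800 Hz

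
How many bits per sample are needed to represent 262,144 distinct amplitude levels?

log2(262,144) = 18.

18 bits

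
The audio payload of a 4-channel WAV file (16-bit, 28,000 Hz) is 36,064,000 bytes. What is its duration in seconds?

161 seconds

Byte rate = 28,000 × 2 × 4 = 224,000 bytes/s.
Duration = 36,064,000 / 224,000 = 161 s.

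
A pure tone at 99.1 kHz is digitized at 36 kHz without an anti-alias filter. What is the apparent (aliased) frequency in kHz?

Nyquist = 36,000/2 = 18,000 Hz; 99,100 Hz exceeds it.
Alias = |99,100 − 3×36,000| = |99,100 − 108,000| = 8,900 Hz = 8.9 kHz.

8.9 kHz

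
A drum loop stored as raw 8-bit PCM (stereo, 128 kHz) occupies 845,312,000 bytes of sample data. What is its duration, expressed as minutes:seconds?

55:02

Byte rate = 128,000 × 1 × 2 = 256,000 bytes/s.
Duration = 845,312,000 / 256,000 = 3,302 s.
3,302 s = 55:02.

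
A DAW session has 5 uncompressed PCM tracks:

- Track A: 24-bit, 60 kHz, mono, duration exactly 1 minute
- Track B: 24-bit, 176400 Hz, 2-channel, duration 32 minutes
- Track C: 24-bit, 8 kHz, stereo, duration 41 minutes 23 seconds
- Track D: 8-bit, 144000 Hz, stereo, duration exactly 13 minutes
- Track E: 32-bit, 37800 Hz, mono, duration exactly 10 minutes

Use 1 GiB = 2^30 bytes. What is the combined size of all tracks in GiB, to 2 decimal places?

Track A: exactly 1 minute = 60 s; 60,000 × 60 × 3 × 1 = 10,800,000 bytes.
Track B: 32 minutes = 1,920 s; 176,400 × 1,920 × 3 × 2 = 2,032,128,000 bytes.
Track C: 41 minutes 23 seconds = 2,483 s; 8,000 × 2,483 × 3 × 2 = 119,184,000 bytes.
Track D: exactly 13 minutes = 780 s; 144,000 × 780 × 1 × 2 = 224,640,000 bytes.
Track E: exactly 10 minutes = 600 s; 37,800 × 600 × 4 × 1 = 90,720,000 bytes.
Total = 2,477,472,000 bytes = 2.31 GiB.

2.31 GiB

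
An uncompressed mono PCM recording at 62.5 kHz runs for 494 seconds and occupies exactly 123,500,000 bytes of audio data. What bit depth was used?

Bytes per sample = 123,500,000 / (62,500 × 494 × 1) = 123,500,000 / 30,875,000 = 4.
Bit depth = 4 × 8 = 32 bits.

32 bits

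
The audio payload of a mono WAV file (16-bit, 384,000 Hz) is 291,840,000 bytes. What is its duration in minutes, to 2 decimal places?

6.33 minutes

Byte rate = 384,000 × 2 × 1 = 768,000 bytes/s.
Duration = 291,840,000 / 768,000 = 380 s.
380 s / 60 = 6.33 minutes.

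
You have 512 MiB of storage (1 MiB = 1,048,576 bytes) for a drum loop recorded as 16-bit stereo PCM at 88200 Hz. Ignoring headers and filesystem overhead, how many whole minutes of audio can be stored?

25 minutes

Uncompressed byte rate = 88,200 × 2 × 2 = 352,800 bytes/s.
Capacity = 512 × 1,048,576 = 536,870,912 bytes.
536,870,912 / 352,800 ≈ 1521.74 s → 25 minutes.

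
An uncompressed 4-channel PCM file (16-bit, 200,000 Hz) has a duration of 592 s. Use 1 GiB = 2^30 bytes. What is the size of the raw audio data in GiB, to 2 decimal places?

0.88 GiB

Bytes = 200,000 samples/s × 592 s × 2 bytes/sample × 4 ch = 947,200,000 bytes.
947,200,000 / 1,073,741,824 = 0.88 GiB.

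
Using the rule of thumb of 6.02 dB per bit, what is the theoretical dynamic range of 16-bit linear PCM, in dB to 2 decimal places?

96.32 dB

16 × 6.02 = 96.32 dB.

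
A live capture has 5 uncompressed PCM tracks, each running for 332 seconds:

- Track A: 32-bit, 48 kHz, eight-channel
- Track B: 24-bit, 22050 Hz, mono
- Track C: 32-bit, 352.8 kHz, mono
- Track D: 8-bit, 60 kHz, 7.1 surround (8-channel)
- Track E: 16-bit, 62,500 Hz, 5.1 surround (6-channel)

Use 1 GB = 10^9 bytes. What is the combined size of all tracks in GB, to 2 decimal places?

Track A: 48,000 × 332 × 4 × 8 = 509,952,000 bytes.
Track B: 22,050 × 332 × 3 × 1 = 21,961,800 bytes.
Track C: 352,800 × 332 × 4 × 1 = 468,518,400 bytes.
Track D: 60,000 × 332 × 1 × 8 = 159,360,000 bytes.
Track E: 62,500 × 332 × 2 × 6 = 249,000,000 bytes.
Total = 1,408,792,200 bytes = 1.41 GB.

1.41 GB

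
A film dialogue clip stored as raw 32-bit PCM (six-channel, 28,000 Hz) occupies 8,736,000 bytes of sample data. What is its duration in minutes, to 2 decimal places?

Byte rate = 28,000 × 4 × 6 = 672,000 bytes/s.
Duration = 8,736,000 / 672,000 = 13 s.
13 s / 60 = 0.22 minutes.

0.22 minutes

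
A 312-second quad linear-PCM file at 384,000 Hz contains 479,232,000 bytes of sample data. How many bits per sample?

8 bits

Bytes per sample = 479,232,000 / (384,000 × 312 × 4) = 479,232,000 / 479,232,000 = 1.
Bit depth = 1 × 8 = 8 bits.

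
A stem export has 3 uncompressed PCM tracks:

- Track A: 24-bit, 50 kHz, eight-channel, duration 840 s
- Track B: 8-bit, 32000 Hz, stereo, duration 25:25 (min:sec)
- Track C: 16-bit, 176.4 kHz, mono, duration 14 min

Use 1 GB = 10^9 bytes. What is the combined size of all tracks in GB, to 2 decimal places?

1.40 GB

Track A: 50,000 × 840 × 3 × 8 = 1,008,000,000 bytes.
Track B: 25:25 (min:sec) = 1,525 s; 32,000 × 1,525 × 1 × 2 = 97,600,000 bytes.
Track C: 14 min = 840 s; 176,400 × 840 × 2 × 1 = 296,352,000 bytes.
Total = 1,401,952,000 bytes = 1.40 GB.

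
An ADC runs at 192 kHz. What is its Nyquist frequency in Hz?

Nyquist frequency = sample rate / 2 = 192,000 / 2 = 96,000 Hz.

96,000 Hz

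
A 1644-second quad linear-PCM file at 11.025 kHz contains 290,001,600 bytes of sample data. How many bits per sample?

Bytes per sample = 290,001,600 / (11,025 × 1,644 × 4) = 290,001,600 / 72,500,400 = 4.
Bit depth = 4 × 8 = 32 bits.

32 bits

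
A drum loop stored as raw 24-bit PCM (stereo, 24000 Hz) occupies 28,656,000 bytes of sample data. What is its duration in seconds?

Byte rate = 24,000 × 3 × 2 = 144,000 bytes/s.
Duration = 28,656,000 / 144,000 = 199 s.

199 seconds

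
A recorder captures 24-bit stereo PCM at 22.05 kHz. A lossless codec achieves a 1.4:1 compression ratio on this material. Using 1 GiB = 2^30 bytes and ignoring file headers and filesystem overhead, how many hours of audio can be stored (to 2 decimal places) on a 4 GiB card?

12.62 hours

Uncompressed byte rate = 22,050 × 3 × 2 = 132,300 bytes/s.
After 1.4:1 compression, effective rate ≈ 94500 bytes/s.
Capacity = 4 × 1,073,741,824 = 4,294,967,296 bytes.
4,294,967,296 / effective rate ≈ 45449.39 s → 12.62 hours.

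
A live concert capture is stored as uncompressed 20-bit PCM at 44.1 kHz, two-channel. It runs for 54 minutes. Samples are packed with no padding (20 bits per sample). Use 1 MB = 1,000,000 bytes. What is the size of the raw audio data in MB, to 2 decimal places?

Duration = 54 minutes = 3,240 s.
Bits = 44,100 × 3,240 × 20 × 2 = 5,715,360,000 bits = 714,420,000 bytes.
714,420,000 / 1,000,000 = 714.42 MB.

714.42 MB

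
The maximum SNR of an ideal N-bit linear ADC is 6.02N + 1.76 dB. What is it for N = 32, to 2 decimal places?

194.40 dB

6.02 × 32 + 1.76 = 194.40 dB.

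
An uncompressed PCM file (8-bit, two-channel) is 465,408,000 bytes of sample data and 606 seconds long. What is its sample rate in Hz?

Bytes = sample_rate × seconds × bytes_per_sample × channels.
sample_rate = 465,408,000 / (606 × 1 × 2) = 465,408,000 / 1,212 = 384,000 Hz.

384,000 Hz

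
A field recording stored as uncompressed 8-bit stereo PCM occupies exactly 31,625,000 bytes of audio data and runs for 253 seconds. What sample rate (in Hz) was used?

Bytes = sample_rate × seconds × bytes_per_sample × channels.
sample_rate = 31,625,000 / (253 × 1 × 2) = 31,625,000 / 506 = 62,500 Hz.

62,500 Hz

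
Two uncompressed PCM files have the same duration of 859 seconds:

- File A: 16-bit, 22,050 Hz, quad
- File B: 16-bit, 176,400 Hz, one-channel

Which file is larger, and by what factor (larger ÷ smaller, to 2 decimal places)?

File B, by a factor of 2.00

File A: 22,050 × 2 × 4 = 176,400 bytes/s.
File B: 176,400 × 2 × 1 = 352,800 bytes/s.
File B is larger; ratio = 303,055,200 / 151,527,600 = 2.00.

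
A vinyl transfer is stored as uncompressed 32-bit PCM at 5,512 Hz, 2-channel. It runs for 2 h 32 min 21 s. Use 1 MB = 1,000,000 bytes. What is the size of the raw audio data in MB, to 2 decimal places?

Duration = 2 h 32 min 21 s = 9,141 s.
Bytes = 5,512 samples/s × 9,141 s × 4 bytes/sample × 2 ch = 403,081,536 bytes.
403,081,536 / 1,000,000 = 403.08 MB.

403.08 MB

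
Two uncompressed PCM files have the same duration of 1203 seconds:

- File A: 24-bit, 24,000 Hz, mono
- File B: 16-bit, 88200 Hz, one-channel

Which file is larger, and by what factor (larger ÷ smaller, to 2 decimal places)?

File B, by a factor of 2.45

File A: 24,000 × 3 × 1 = 72,000 bytes/s.
File B: 88,200 × 2 × 1 = 176,400 bytes/s.
File B is larger; ratio = 212,209,200 / 86,616,000 = 2.45.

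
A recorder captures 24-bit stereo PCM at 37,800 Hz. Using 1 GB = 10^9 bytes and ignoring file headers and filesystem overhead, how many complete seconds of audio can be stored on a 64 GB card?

Uncompressed byte rate = 37,800 × 3 × 2 = 226,800 bytes/s.
Capacity = 64 × 1,000,000,000 = 64,000,000,000 bytes.
64,000,000,000 / 226,800 ≈ 282186.95 s → 282,186 seconds.

282,186 seconds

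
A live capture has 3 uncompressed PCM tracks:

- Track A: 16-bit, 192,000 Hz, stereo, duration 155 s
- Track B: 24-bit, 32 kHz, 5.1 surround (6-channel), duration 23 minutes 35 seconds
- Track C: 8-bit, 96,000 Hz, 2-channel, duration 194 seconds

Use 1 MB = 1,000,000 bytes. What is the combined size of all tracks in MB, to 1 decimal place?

971.3 MB

Track A: 192,000 × 155 × 2 × 2 = 119,040,000 bytes.
Track B: 23 minutes 35 seconds = 1,415 s; 32,000 × 1,415 × 3 × 6 = 815,040,000 bytes.
Track C: 96,000 × 194 × 1 × 2 = 37,248,000 bytes.
Total = 971,328,000 bytes = 971.3 MB.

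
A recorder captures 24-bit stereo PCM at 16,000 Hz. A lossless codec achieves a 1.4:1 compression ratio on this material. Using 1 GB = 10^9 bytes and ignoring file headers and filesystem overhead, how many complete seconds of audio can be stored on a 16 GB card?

Uncompressed byte rate = 16,000 × 3 × 2 = 96,000 bytes/s.
After 1.4:1 compression, effective rate ≈ 68571.43 bytes/s.
Capacity = 16 × 1,000,000,000 = 16,000,000,000 bytes.
16,000,000,000 / effective rate ≈ 233333.33 s → 233,333 seconds.

233,333 seconds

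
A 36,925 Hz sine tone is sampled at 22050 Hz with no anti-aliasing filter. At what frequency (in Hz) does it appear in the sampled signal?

7,175 Hz

Nyquist = 22,050/2 = 11,025 Hz; 36,925 Hz exceeds it.
Alias = |36,925 − 2×22,050| = |36,925 − 44,100| = 7,175 Hz.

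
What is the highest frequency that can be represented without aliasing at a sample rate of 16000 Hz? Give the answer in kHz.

8 kHz

Nyquist frequency = sample rate / 2 = 16,000 / 2 = 8 kHz.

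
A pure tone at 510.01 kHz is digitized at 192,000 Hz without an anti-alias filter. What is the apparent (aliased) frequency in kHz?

Nyquist = 192,000/2 = 96,000 Hz; 510,010 Hz exceeds it.
Alias = |510,010 − 3×192,000| = |510,010 − 576,000| = 65,990 Hz = 65.99 kHz.

65.99 kHz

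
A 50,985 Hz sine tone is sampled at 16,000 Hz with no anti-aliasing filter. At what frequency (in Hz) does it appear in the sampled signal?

Nyquist = 16,000/2 = 8,000 Hz; 50,985 Hz exceeds it.
Alias = |50,985 − 3×16,000| = |50,985 − 48,000| = 2,985 Hz.

2,985 Hz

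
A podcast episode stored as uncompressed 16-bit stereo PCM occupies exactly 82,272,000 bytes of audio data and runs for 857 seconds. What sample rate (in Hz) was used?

24,000 Hz

Bytes = sample_rate × seconds × bytes_per_sample × channels.
sample_rate = 82,272,000 / (857 × 2 × 2) = 82,272,000 / 3,428 = 24,000 Hz.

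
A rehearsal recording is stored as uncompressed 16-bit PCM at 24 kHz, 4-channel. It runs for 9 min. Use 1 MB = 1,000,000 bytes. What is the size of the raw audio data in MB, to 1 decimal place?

103.7 MB

Duration = 9 min = 540 s.
Bytes = 24,000 samples/s × 540 s × 2 bytes/sample × 4 ch = 103,680,000 bytes.
103,680,000 / 1,000,000 = 103.7 MB.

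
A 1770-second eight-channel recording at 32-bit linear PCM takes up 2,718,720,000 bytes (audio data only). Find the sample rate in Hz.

48,000 Hz

Bytes = sample_rate × seconds × bytes_per_sample × channels.
sample_rate = 2,718,720,000 / (1,770 × 4 × 8) = 2,718,720,000 / 56,640 = 48,000 Hz.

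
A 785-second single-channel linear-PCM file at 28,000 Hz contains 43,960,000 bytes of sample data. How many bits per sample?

16 bits

Bytes per sample = 43,960,000 / (28,000 × 785 × 1) = 43,960,000 / 21,980,000 = 2.
Bit depth = 2 × 8 = 16 bits.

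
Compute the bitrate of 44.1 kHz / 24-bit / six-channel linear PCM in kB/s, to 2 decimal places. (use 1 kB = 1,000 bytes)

793.80 kB/s

Bit rate = 44,100 × 24 × 6 = 6,350,400 bits/s.
6,350,400 / 8 = 793,800 B/s = 793.80 kB/s.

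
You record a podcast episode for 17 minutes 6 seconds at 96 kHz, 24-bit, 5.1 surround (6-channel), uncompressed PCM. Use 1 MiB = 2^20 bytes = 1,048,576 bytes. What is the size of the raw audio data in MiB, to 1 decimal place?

Duration = 17 minutes 6 seconds = 1,026 s.
Bytes = 96,000 samples/s × 1,026 s × 3 bytes/sample × 6 ch = 1,772,928,000 bytes.
1,772,928,000 / 1,048,576 = 1690.8 MiB.

1690.8 MiB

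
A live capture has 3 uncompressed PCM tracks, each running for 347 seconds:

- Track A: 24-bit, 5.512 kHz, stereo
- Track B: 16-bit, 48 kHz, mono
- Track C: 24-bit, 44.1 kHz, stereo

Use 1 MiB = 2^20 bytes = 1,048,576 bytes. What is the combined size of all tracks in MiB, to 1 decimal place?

130.3 MiB

Track A: 5,512 × 347 × 3 × 2 = 11,475,984 bytes.
Track B: 48,000 × 347 × 2 × 1 = 33,312,000 bytes.
Track C: 44,100 × 347 × 3 × 2 = 91,816,200 bytes.
Total = 136,604,184 bytes = 130.3 MiB.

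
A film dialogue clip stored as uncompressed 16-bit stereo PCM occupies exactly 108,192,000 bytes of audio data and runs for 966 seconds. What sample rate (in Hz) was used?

Bytes = sample_rate × seconds × bytes_per_sample × channels.
sample_rate = 108,192,000 / (966 × 2 × 2) = 108,192,000 / 3,864 = 28,000 Hz.

28,000 Hz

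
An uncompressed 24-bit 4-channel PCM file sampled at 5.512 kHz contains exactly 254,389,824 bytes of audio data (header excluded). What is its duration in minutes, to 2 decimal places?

Byte rate = 5,512 × 3 × 4 = 66,144 bytes/s.
Duration = 254,389,824 / 66,144 = 3,846 s.
3,846 s / 60 = 64.10 minutes.

64.10 minutes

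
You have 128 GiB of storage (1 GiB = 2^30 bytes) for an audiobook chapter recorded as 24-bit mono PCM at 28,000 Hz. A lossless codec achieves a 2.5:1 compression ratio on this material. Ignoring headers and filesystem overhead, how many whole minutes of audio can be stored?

Uncompressed byte rate = 28,000 × 3 × 1 = 84,000 bytes/s.
After 2.5:1 compression, effective rate ≈ 33600 bytes/s.
Capacity = 128 × 1,073,741,824 = 137,438,953,472 bytes.
137,438,953,472 / effective rate ≈ 4090445.04 s → 68,174 minutes.

68,174 minutes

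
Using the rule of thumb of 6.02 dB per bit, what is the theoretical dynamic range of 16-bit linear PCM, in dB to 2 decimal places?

96.32 dB

16 × 6.02 = 96.32 dB.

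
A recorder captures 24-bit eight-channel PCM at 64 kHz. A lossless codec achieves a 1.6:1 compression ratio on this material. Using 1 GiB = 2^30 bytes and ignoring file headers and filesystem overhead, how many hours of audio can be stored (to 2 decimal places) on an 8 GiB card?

2.49 hours

Uncompressed byte rate = 64,000 × 3 × 8 = 1,536,000 bytes/s.
After 1.6:1 compression, effective rate ≈ 960000 bytes/s.
Capacity = 8 × 1,073,741,824 = 8,589,934,592 bytes.
8,589,934,592 / effective rate ≈ 8947.85 s → 2.49 hours.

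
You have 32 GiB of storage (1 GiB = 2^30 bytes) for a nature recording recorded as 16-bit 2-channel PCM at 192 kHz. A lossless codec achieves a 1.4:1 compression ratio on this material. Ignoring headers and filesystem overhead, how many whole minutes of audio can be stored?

Uncompressed byte rate = 192,000 × 2 × 2 = 768,000 bytes/s.
After 1.4:1 compression, effective rate ≈ 548571.43 bytes/s.
Capacity = 32 × 1,073,741,824 = 34,359,738,368 bytes.
34,359,738,368 / effective rate ≈ 62634.94 s → 1,043 minutes.

1,043 minutes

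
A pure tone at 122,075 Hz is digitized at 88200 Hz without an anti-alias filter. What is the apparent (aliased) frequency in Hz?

33,875 Hz

Nyquist = 88,200/2 = 44,100 Hz; 122,075 Hz exceeds it.
Alias = |122,075 − 1×88,200| = |122,075 − 88,200| = 33,875 Hz.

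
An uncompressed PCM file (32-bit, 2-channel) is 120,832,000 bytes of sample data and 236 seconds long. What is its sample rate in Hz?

Bytes = sample_rate × seconds × bytes_per_sample × channels.
sample_rate = 120,832,000 / (236 × 4 × 2) = 120,832,000 / 1,888 = 64,000 Hz.

64,000 Hz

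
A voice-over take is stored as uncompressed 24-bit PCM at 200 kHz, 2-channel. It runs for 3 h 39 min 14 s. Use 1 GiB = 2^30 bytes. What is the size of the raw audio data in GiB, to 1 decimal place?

14.7 GiB

Duration = 3 h 39 min 14 s = 13,154 s.
Bytes = 200,000 samples/s × 13,154 s × 3 bytes/sample × 2 ch = 15,784,800,000 bytes.
15,784,800,000 / 1,073,741,824 = 14.7 GiB.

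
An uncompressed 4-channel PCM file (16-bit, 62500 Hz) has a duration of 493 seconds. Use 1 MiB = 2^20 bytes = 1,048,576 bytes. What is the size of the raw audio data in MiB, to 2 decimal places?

235.08 MiB

Bytes = 62,500 samples/s × 493 s × 2 bytes/sample × 4 ch = 246,500,000 bytes.
246,500,000 / 1,048,576 = 235.08 MiB.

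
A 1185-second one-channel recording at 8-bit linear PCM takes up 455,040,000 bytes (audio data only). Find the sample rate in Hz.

384,000 Hz

Bytes = sample_rate × seconds × bytes_per_sample × channels.
sample_rate = 455,040,000 / (1,185 × 1 × 1) = 455,040,000 / 1,185 = 384,000 Hz.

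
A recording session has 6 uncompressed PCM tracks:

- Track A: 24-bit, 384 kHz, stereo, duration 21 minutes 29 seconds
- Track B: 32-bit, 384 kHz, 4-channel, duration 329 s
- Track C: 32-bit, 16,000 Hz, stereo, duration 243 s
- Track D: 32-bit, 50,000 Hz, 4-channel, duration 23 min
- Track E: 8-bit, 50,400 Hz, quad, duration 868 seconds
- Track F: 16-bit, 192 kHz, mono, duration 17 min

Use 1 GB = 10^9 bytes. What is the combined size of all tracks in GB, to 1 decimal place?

6.7 GB

Track A: 21 minutes 29 seconds = 1,289 s; 384,000 × 1,289 × 3 × 2 = 2,969,856,000 bytes.
Track B: 384,000 × 329 × 4 × 4 = 2,021,376,000 bytes.
Track C: 16,000 × 243 × 4 × 2 = 31,104,000 bytes.
Track D: 23 min = 1,380 s; 50,000 × 1,380 × 4 × 4 = 1,104,000,000 bytes.
Track E: 50,400 × 868 × 1 × 4 = 174,988,800 bytes.
Track F: 17 min = 1,020 s; 192,000 × 1,020 × 2 × 1 = 391,680,000 bytes.
Total = 6,693,004,800 bytes = 6.7 GB.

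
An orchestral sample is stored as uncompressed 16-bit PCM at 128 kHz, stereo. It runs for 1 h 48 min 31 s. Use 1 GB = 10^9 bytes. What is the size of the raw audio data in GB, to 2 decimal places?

Duration = 1 h 48 min 31 s = 6,511 s.
Bytes = 128,000 samples/s × 6,511 s × 2 bytes/sample × 2 ch = 3,333,632,000 bytes.
3,333,632,000 / 1,000,000,000 = 3.33 GB.

3.33 GB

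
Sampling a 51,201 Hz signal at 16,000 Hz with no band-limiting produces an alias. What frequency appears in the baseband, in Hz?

3,201 Hz

Nyquist = 16,000/2 = 8,000 Hz; 51,201 Hz exceeds it.
Alias = |51,201 − 3×16,000| = |51,201 − 48,000| = 3,201 Hz.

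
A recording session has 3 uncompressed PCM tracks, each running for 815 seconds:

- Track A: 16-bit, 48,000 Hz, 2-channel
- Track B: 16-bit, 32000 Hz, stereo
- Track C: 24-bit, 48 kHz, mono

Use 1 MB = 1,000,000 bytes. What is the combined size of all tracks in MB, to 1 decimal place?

Track A: 48,000 × 815 × 2 × 2 = 156,480,000 bytes.
Track B: 32,000 × 815 × 2 × 2 = 104,320,000 bytes.
Track C: 48,000 × 815 × 3 × 1 = 117,360,000 bytes.
Total = 378,160,000 bytes = 378.2 MB.

378.2 MB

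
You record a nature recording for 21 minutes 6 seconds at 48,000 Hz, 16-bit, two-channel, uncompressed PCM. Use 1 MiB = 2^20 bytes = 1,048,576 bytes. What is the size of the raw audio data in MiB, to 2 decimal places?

231.81 MiB

Duration = 21 minutes 6 seconds = 1,266 s.
Bytes = 48,000 samples/s × 1,266 s × 2 bytes/sample × 2 ch = 243,072,000 bytes.
243,072,000 / 1,048,576 = 231.81 MiB.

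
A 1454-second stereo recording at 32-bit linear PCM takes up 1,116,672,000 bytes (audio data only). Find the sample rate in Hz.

Bytes = sample_rate × seconds × bytes_per_sample × channels.
sample_rate = 1,116,672,000 / (1,454 × 4 × 2) = 1,116,672,000 / 11,632 = 96,000 Hz.

96,000 Hz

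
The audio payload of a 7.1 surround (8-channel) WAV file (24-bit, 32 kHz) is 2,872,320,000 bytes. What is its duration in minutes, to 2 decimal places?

62.33 minutes

Byte rate = 32,000 × 3 × 8 = 768,000 bytes/s.
Duration = 2,872,320,000 / 768,000 = 3,740 s.
3,740 s / 60 = 62.33 minutes.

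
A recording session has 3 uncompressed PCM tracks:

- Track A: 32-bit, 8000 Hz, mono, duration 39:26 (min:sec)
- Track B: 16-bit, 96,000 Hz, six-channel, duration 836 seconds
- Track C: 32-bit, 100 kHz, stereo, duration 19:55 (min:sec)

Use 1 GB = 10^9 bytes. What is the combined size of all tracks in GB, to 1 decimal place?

2.0 GB

Track A: 39:26 (min:sec) = 2,366 s; 8,000 × 2,366 × 4 × 1 = 75,712,000 bytes.
Track B: 96,000 × 836 × 2 × 6 = 963,072,000 bytes.
Track C: 19:55 (min:sec) = 1,195 s; 100,000 × 1,195 × 4 × 2 = 956,000,000 bytes.
Total = 1,994,784,000 bytes = 2.0 GB.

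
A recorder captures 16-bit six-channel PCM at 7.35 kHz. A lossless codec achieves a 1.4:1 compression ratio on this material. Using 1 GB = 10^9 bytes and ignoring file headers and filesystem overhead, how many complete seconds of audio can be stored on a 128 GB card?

2,031,746 seconds

Uncompressed byte rate = 7,350 × 2 × 6 = 88,200 bytes/s.
After 1.4:1 compression, effective rate ≈ 63000 bytes/s.
Capacity = 128 × 1,000,000,000 = 128,000,000,000 bytes.
128,000,000,000 / effective rate ≈ 2031746.03 s → 2,031,746 seconds.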